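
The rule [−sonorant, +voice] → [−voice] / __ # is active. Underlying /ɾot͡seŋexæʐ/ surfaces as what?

[ɾot͡seŋexæʂ]

The only segment in the rule's environment that also matches [−sonorant, +voice] is /ʐ/. Applying [−voice] turns the voiced retroflex fricative into /ʂ/ (voiceless retroflex fricative), giving [ɾot͡seŋexæʂ].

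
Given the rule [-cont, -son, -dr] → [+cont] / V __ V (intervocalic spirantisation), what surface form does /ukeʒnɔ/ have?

[uxeʒnɔ]

Only /k/ occurs between two vowels (/u/ __ /e/) and matches the structural description. It is a voiceless velar stop, so [-cont, -son, -dr] holds; changing it to [+continuant] with all other features held fixed yields /x/ (voiceless velar fricative). No other segment meets both the structural description and the environment, so the output is [uxeʒnɔ].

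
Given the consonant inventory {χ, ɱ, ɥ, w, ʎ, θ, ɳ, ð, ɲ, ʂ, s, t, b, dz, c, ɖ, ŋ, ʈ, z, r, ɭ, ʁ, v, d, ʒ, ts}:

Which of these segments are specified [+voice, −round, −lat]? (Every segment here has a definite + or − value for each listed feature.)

Checking each segment against [+voice], [−round], [−lateral]: /ɱ/ (labiodental nasal), /ɳ/ (retroflex nasal), /ð/ (voiced dental fricative), /ɲ/ (palatal nasal), /b/ (voiced bilabial stop), /dz/ (voiced alveolar affricate), among others, satisfy every feature; every other segment in the inventory fails at least one.

ɱ, ɳ, ð, ɲ, b, dz, ɖ, ŋ, z, r, ʁ, v, d, ʒ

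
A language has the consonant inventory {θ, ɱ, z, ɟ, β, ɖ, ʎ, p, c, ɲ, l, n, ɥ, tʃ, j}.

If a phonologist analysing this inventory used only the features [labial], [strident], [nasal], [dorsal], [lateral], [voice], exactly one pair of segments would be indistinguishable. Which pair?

ɟ, j

On the given features, /ɟ/ and /j/ have an identical profile: [−labial], [−strident], [−nasal], [+dorsal], [−lateral], [+voice]. No other two segments in the inventory coincide on all 6 features. (They do differ in [sonorant] and [continuant], which are not among the given features.)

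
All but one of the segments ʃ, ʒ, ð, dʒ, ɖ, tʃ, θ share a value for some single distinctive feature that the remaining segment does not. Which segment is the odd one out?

ɖ

The remaining segments after removing /ɖ/ share [+distributed]; /ɖ/ (voiced retroflex stop) is [-distributed]. For every other candidate removal, the leftover set fails to share any single feature value that the removed segment lacks.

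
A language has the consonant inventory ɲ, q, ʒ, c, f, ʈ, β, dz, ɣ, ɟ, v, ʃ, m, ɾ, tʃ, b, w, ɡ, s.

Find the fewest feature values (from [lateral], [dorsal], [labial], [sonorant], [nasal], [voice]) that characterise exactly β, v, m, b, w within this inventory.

[+voice, +labial]

The class [+voice], [+labial] has exactly /β, v, m, b, w/ as its extension in this inventory. No smaller conjunction from the listed features achieves this: [+labial] alone would also admit /f/; [+voice] alone would also admit /ɲ, ʒ, dz, ɣ, …/; and checking the remaining single features turns up none with this extension.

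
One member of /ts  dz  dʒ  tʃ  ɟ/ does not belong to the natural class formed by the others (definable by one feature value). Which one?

ɟ

[delayed release] (equivalently [strident], [dorsal]) groups all but one: /dʒ, tʃ, dz, ts/ share [+delayed release] while /ɟ/ (voiced palatal stop) alone is [−delayed release]. Removing any other segment would not leave a single-feature class that excludes it.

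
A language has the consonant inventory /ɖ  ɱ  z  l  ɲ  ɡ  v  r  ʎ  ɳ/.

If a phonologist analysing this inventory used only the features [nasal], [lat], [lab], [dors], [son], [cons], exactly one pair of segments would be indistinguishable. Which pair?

ɖ, z

Both /ɖ/ and /z/ are [−nasal], [−lateral], [−labial], [−dorsal], [−sonorant], [+consonantal]. Since the list omits [continuant], [strident] and [anterior] — which do distinguish the voiced retroflex stop from the voiced alveolar fricative — this pair collapses; all other pairs remain distinct.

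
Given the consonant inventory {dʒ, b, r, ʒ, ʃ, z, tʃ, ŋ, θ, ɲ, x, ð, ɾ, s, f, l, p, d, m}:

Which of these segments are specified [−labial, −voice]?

ʃ, tʃ, θ, x, s

The [−labial] segments are /dʒ, r, ʒ, ʃ, z, tʃ, ŋ, θ, ɲ, x, ð, ɾ, s, l, d/.
Intersecting with [−voice] leaves /ʃ, tʃ, θ, x, s/.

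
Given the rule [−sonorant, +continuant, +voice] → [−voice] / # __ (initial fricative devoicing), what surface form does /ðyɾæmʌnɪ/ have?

Only the initial segment /ð/ is both word-initial and matches the structural description. It is a voiced dental fricative, so [−sonorant, +continuant, +voice] holds; changing it to [−voice] with all other features held fixed yields /θ/ (voiceless dental fricative). No other segment meets both the structural description and the environment, so the output is [θyɾæmʌnɪ].

[θyɾæmʌnɪ]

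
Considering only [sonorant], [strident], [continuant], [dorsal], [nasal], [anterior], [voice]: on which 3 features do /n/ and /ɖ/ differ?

[sonorant], [nasal], [anterior]

The two segments share [−strident], [−continuant], [−dorsal], [+voice]. The only features from the list on which they differ: /n/ is [+sonorant] while /ɖ/ is [−sonorant]; /n/ is [+nasal] while /ɖ/ is [−nasal]; /n/ is [+anterior] while /ɖ/ is [−anterior].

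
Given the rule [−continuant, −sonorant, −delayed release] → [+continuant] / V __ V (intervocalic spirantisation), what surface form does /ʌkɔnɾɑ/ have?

/k/ satisfies [−continuant, −sonorant, −delayed release] and sits in V __ V. The [+continuant] counterpart of the voiceless velar stop is /x/. Other segments in /ʌkɔnɾɑ/ either fail the structural description or are not in the environment, so the surface form is [ʌxɔnɾɑ].

[ʌxɔnɾɑ]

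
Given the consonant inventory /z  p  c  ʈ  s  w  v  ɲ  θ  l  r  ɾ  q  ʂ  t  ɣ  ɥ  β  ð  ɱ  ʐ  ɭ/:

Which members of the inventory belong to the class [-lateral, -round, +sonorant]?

Checking each segment against [-lateral], [-round], [+sonorant]: /ɲ/ (palatal nasal), /r/ (alveolar trill), /ɾ/ (alveolar tap), /ɱ/ (labiodental nasal) satisfy every feature; every other segment in the inventory fails at least one.

ɲ, r, ɾ, ɱ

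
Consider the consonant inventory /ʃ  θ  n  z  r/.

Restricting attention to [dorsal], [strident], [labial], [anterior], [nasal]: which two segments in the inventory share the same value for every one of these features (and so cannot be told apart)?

/θ/ (voiceless dental fricative) and /r/ (alveolar trill) are both [−dorsal], [−strident], [−labial], [+anterior], [−nasal], so none of the listed features separates them. (They do differ in [sonorant] and [voice], which are not among the given features.) Every other pair in the inventory differs on at least one listed feature.

θ, r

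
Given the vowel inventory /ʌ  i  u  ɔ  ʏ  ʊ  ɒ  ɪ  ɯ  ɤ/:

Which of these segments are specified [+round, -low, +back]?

Among the inventory, the [+round] segments are /u, ɔ, ʏ, ʊ, ɒ/.
Within that set, [-low] gives /u, ɔ, ʏ, ʊ/.
Within that set, [+back] leaves /u, ɔ, ʊ/.

u, ɔ, ʊ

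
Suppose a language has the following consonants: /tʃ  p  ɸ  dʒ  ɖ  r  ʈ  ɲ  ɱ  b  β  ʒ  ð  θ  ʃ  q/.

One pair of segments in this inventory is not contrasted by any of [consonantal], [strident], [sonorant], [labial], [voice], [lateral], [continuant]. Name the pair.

ʈ, q

On the given features, /ʈ/ and /q/ have an identical profile: [+consonantal], [-strident], [-sonorant], [-labial], [-voice], [-lateral], [-continuant]. No other two segments in the inventory coincide on all 7 features. (They do differ in [coronal] and [dorsal], which are not among the given features.)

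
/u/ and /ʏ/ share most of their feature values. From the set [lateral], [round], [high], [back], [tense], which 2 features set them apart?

/u/ is the high back rounded tense vowel and /ʏ/ is the high front rounded lax vowel. Both are [−lateral], [+round], [+high]. /u/ is [+back] while /ʏ/ is [−back]; /u/ is [+tense] while /ʏ/ is [−tense], so the distinguishing features are [back], [tense].

[back], [tense]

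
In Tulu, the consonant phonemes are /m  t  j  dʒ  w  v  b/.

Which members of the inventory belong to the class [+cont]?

j, w, v

The [+continuant] segments here are /j, w, v/; the remaining /m, t, dʒ, b/ are [−continuant].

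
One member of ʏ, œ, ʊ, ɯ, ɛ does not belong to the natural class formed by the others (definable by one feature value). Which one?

[tense] groups all but one: /œ, ʊ, ʏ, ɛ/ share [-tense] while /ɯ/ (high back unrounded vowel) alone is [+tense]. Removing any other segment would not leave a single-feature class that excludes it.

ɯ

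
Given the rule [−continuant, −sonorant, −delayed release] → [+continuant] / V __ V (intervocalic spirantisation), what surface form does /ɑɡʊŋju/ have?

[ɑɣʊŋju]

/ɡ/ satisfies [−continuant, −sonorant, −delayed release] and sits in V __ V. The [+continuant] counterpart of the voiced velar stop is /ɣ/. Other segments in /ɑɡʊŋju/ either fail the structural description or are not in the environment, so the surface form is [ɑɣʊŋju].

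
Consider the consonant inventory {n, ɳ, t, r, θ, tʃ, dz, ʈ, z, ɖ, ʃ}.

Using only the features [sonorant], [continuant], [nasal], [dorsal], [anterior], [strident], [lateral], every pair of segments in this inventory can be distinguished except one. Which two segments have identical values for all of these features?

On the given features, /ɖ/ and /ʈ/ have an identical profile: [-sonorant], [-continuant], [-nasal], [-dorsal], [-anterior], [-strident], [-lateral]. No other two segments in the inventory coincide on all 7 features. (They do differ in [voice], which is not among the given features.)

ɖ, ʈ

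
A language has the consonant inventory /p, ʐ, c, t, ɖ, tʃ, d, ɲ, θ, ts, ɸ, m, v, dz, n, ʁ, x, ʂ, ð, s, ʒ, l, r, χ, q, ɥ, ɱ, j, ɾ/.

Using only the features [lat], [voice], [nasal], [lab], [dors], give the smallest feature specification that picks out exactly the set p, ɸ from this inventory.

Every target segment is [−voice], [+labial]; each remaining inventory member fails at least one of these. Each conjunct is needed — [+labial] alone would also admit /m, v, ɥ, ɱ/; [−voice] alone would also admit /c, t, tʃ, θ, …/ — and no other single listed feature has exactly this extension, so two is the minimum.

[−voice, +lab]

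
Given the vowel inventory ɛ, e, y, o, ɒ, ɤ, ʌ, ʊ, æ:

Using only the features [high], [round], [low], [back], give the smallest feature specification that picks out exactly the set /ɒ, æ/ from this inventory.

[+low]

The target set is precisely the extension of [+low] in this inventory.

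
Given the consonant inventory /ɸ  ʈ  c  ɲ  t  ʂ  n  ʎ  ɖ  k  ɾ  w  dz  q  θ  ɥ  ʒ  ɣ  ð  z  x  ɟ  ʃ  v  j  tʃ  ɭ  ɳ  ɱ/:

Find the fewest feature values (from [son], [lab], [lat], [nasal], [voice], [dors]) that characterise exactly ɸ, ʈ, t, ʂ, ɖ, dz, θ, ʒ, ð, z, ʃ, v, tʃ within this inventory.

Every target segment is [−sonorant], [−dorsal]; each remaining inventory member fails at least one of these. Each conjunct is needed — [−dorsal] alone would also admit /n, ɾ, ɭ, ɳ, …/; [−sonorant] alone would also admit /c, k, q, ɣ, …/ — and no other single listed feature has exactly this extension, so two is the minimum.

[−son, −dors]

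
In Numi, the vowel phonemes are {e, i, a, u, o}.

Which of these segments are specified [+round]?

u, o

The [+round] segments here are /u, o/; the remaining /e, i, a/ are [−round].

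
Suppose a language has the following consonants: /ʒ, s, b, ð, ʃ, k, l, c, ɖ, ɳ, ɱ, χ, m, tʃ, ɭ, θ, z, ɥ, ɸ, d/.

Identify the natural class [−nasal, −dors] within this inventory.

ʒ, s, b, ð, ʃ, l, ɖ, tʃ, ɭ, θ, z, ɸ, d

Eliminate segments failing any feature: /k, c, χ, ɥ/ are [+dorsal]; /ɳ, ɱ, m/ are [+nasal]. The remaining /ʒ, s, b, ð, ʃ, l, ɖ, tʃ, ɭ, θ, z, ɸ, d/ satisfy [−nasal], [−dorsal].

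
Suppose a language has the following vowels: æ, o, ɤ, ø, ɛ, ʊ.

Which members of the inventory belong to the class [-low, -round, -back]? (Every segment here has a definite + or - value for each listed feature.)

ɛ

Checking each segment against [-low], [-round], [-back]: /ɛ/ (mid front unrounded lax vowel) satisfies every feature; every other segment in the inventory fails at least one.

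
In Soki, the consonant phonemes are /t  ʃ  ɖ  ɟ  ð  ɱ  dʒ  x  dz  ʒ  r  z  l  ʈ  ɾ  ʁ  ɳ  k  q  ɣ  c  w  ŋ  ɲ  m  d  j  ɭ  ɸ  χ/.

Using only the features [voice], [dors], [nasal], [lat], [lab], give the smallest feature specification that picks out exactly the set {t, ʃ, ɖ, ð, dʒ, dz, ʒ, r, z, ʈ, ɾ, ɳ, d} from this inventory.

[−lat, −lab, −dors]

/t, ʃ, ɖ, ð, dʒ, dz, ʒ, r, z, ʈ, ɾ, ɳ, d/ are all [−lateral], [−labial], [−dorsal], and no other segment in the inventory matches all three values. Dropping any one of them over-generates: [−labial, −dorsal] alone would also admit /l, ɭ/; [−lateral, −dorsal] alone would also admit /ɱ, m, ɸ/; [−lateral, −labial] alone would also admit /ɟ, x, ʁ, k, …/. No other combination of two listed features picks out exactly this set either, so fewer than three features will not do.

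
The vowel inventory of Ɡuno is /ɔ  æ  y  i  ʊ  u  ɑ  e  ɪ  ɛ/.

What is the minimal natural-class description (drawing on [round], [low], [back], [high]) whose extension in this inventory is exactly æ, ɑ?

[+low]

Every target segment is [+low] and no other inventory member is, so one feature is enough.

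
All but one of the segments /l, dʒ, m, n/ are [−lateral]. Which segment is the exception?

l

Every segment except /l/ is [−lateral]. /l/ (alveolar lateral approximant) is [+lateral], so it is the exception.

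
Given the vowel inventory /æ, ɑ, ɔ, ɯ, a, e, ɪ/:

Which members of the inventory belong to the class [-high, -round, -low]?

e

The [-high] segments are /æ, ɑ, ɔ, a, e/.
Within that set, [-round] gives /æ, ɑ, a, e/.
Within that set, [-low] leaves /e/.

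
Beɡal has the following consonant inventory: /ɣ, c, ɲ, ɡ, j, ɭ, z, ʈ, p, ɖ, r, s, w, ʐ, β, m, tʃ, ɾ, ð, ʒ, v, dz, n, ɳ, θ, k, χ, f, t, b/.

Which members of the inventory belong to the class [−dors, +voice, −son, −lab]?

z, ɖ, ʐ, ð, ʒ, dz

Checking each segment against [−dorsal], [+voice], [−sonorant], [−labial]: /z/ (voiced alveolar fricative), /ɖ/ (voiced retroflex stop), /ʐ/ (voiced retroflex fricative), /ð/ (voiced dental fricative), /ʒ/ (voiced postalveolar fricative), /dz/ (voiced alveolar affricate) satisfy every feature; every other segment in the inventory fails at least one.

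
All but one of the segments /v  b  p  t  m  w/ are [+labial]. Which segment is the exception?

t

/v, p, w, b, m/ are all [+labial]; /t/ (voiceless alveolar stop) is [−labial].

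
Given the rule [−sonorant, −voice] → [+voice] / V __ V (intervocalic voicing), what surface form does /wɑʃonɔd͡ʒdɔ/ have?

The only segment in the rule's environment that also matches [−sonorant, −voice] is /ʃ/. Applying [+voice] turns the voiceless postalveolar fricative into /ʒ/ (voiced postalveolar fricative), giving [wɑʒonɔd͡ʒdɔ].

[wɑʒonɔd͡ʒdɔ]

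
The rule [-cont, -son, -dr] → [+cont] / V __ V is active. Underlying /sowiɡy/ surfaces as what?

/ɡ/ satisfies [-cont, -son, -dr] and sits in V __ V. The [+continuant] counterpart of the voiced velar stop is /ɣ/. Other segments in /sowiɡy/ either fail the structural description or are not in the environment, so the surface form is [sowiɣy].

[sowiɣy]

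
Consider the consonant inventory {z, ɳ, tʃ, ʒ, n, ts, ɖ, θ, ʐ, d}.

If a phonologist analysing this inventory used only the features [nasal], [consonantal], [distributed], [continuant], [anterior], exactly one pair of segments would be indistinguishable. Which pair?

/ts/ (voiceless alveolar affricate) and /d/ (voiced alveolar stop) are both [−nasal], [+consonantal], [−distributed], [−continuant], [+anterior], so none of the listed features separates them. (They do differ in [voice], [strident] and [delayed release], which are not among the given features.) Every other pair in the inventory differs on at least one listed feature.

ts, d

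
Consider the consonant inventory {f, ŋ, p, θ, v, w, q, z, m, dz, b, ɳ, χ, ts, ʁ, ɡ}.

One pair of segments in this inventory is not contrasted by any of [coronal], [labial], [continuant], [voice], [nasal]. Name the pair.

w, v

Both /w/ and /v/ are [-coronal], [+labial], [+continuant], [+voice], [-nasal]. Since the list omits [sonorant], [round] and [dorsal] — which do distinguish the labial-velar glide from the voiced labiodental fricative — this pair collapses; all other pairs remain distinct.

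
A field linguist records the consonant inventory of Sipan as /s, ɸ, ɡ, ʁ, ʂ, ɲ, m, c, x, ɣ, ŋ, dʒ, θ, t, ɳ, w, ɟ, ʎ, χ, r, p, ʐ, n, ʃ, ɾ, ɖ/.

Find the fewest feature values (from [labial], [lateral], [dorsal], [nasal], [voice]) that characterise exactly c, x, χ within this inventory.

Every target segment is [−voice], [+dorsal]; each remaining inventory member fails at least one of these. Each conjunct is needed — [+dorsal] alone would also admit /ɡ, ʁ, ɲ, ɣ, …/; [−voice] alone would also admit /s, ɸ, ʂ, θ, …/ — and no other single listed feature has exactly this extension, so two is the minimum.

[−voice, +dorsal]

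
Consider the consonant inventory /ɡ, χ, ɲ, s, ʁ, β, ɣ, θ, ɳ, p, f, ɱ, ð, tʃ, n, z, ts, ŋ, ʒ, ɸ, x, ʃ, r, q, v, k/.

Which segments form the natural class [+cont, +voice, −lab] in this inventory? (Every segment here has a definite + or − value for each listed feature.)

ʁ, ɣ, ð, z, ʒ, r

First, the [+continuant] segments are /χ, s, ʁ, β, ɣ, θ, f, ð, z, ʒ, ɸ, x, ʃ, r, v/.
Of those, [+voice] gives /ʁ, β, ɣ, ð, z, ʒ, r, v/.
Intersecting with [−labial] leaves /ʁ, ɣ, ð, z, ʒ, r/.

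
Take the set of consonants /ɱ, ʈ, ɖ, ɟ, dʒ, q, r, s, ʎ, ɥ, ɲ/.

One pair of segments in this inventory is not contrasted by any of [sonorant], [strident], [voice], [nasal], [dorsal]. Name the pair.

Both /ʎ/ and /ɥ/ are [+sonorant], [-strident], [+voice], [-nasal], [+dorsal]. Since the list omits [lateral], [labial] and [round] — which do distinguish the palatal lateral approximant from the labial-palatal glide — this pair collapses; all other pairs remain distinct.

ʎ, ɥ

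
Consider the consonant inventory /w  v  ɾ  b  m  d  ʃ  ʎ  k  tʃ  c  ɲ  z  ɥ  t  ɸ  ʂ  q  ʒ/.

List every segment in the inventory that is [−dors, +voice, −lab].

Eliminate segments failing any feature: /w, ʎ, k, c, ɲ, ɥ, q/ are [+dorsal]; /v, b, m/ are [+labial]; /ʃ, tʃ, t, ɸ, ʂ/ are [−voice]. The remaining /ɾ, d, z, ʒ/ satisfy [−dorsal], [+voice], [−labial].

ɾ, d, z, ʒ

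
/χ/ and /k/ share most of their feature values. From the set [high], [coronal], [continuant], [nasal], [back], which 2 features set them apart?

[continuant], [high]

/χ/ is the voiceless uvular fricative and /k/ is the voiceless velar stop. Both are [-coronal], [-nasal], [+back]. /χ/ is [+continuant] while /k/ is [-continuant]; /χ/ is [-high] while /k/ is [+high], so the distinguishing features are [continuant], [high].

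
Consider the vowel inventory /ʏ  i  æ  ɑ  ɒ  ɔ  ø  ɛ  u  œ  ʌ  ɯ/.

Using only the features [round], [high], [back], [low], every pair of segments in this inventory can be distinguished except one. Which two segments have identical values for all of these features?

/ø/ (mid front rounded tense vowel) and /œ/ (mid front rounded lax vowel) are both [+round], [-high], [-back], [-low], so none of the listed features separates them. (They do differ in [tense], which is not among the given features.) Every other pair in the inventory differs on at least one listed feature.

ø, œ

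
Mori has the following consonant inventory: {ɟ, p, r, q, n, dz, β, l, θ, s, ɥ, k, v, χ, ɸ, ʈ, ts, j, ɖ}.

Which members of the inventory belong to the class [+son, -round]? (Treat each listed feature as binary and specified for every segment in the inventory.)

r, n, l, j

Eliminate segments failing any feature: /ɟ, p, q, dz, β, θ, s, k, v, χ, ɸ, ʈ, ts, ɖ/ are [-sonorant]; /ɥ/ is [+round]. The remaining /r, n, l, j/ satisfy [+sonorant], [-round].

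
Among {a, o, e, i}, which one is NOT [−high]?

Every segment except /i/ is [−high]. /i/ (high front unrounded tense vowel) is [+high], so it is the exception.

i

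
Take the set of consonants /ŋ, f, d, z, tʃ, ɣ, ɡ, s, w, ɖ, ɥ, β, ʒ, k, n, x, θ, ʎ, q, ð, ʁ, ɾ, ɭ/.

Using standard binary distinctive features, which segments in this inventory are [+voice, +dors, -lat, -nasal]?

ɣ, ɡ, w, ɥ, ʁ

Checking each segment against [+voice], [+dorsal], [-lateral], [-nasal]: /ɣ/ (voiced velar fricative), /ɡ/ (voiced velar stop), /w/ (labial-velar glide), /ɥ/ (labial-palatal glide), /ʁ/ (voiced uvular fricative) satisfy every feature; every other segment in the inventory fails at least one.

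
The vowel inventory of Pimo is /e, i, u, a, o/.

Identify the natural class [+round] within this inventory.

The feature [round] marks segments produced with lip rounding. In this inventory /u, o/ have that property, so they are [+round]; /e, i, a/ are [-round].

u, o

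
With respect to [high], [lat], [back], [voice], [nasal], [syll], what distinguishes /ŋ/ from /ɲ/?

/ŋ/ is the velar nasal and /ɲ/ is the palatal nasal. Both are [+high], [−lateral], [+voice], [+nasal], [−syllabic]. /ŋ/ is [+back] while /ɲ/ is [−back], so the distinguishing feature is [back].

[back]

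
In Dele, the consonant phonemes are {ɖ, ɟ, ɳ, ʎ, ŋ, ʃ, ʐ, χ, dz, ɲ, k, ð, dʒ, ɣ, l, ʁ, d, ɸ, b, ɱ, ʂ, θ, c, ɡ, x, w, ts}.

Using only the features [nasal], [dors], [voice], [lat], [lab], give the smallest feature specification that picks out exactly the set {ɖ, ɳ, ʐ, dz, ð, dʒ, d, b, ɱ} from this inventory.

[+voice, -lat, -dors]

/ɖ, ɳ, ʐ, dz, ð, dʒ, d, b, ɱ/ are all [+voice], [-lateral], [-dorsal], and no other segment in the inventory matches all three values. Dropping any one of them over-generates: [-lateral, -dorsal] alone would also admit /ʃ, ɸ, ʂ, θ, …/; [+voice, -dorsal] alone would also admit /l/; [+voice, -lateral] alone would also admit /ɟ, ŋ, ɲ, ɣ, …/. No other combination of two listed features picks out exactly this set either, so fewer than three features will not do.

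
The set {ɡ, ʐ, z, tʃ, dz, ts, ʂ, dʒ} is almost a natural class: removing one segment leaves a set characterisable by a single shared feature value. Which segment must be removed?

/ʂ, tʃ, z, dz, ts, dʒ, ʐ/ are all [+strident], but /ɡ/ (voiced velar stop) is [-strident]. No other single segment can be removed to leave a set sharing one feature value that the removed segment lacks, so /ɡ/ is the odd one out.

ɡ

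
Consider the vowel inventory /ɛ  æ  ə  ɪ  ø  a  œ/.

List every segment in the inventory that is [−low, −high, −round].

Checking each segment against [−low], [−high], [−round]: /ɛ/ (mid front unrounded lax vowel), /ə/ (mid central vowel (schwa)) satisfy every feature; every other segment in the inventory fails at least one.

ɛ, ə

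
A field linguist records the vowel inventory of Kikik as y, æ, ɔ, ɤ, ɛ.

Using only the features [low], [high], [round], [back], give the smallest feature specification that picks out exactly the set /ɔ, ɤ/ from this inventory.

[+back]

Every target segment is [+back] and no other inventory member is, so one feature is enough.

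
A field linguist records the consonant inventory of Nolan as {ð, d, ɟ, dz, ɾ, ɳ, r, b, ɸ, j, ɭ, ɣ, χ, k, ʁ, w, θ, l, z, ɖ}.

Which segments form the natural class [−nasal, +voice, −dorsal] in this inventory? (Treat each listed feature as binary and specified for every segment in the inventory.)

ð, d, dz, ɾ, r, b, ɭ, l, z, ɖ

Eliminate segments failing any feature: /ɟ, j, ɣ, ʁ, w/ are [+dorsal]; /ɳ/ is [+nasal]; /ɸ, χ, k, θ/ are [−voice]. The remaining /ð, d, dz, ɾ, r, b, ɭ, l, z, ɖ/ satisfy [−nasal], [+voice], [−dorsal].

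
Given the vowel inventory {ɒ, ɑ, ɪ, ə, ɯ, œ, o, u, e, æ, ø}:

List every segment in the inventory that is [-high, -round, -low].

Eliminate segments failing any feature: /ɒ, œ, o, ø/ are [+round]; /ɑ, æ/ are [+low]; /ɪ, ɯ, u/ are [+high]. The remaining /ə, e/ satisfy [-high], [-round], [-low].

ə, e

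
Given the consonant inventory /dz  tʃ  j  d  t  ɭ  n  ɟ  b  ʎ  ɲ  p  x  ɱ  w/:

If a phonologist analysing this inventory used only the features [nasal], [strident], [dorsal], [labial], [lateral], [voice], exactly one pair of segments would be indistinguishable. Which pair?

On the given features, /j/ and /ɟ/ have an identical profile: [-nasal], [-strident], [+dorsal], [-labial], [-lateral], [+voice]. No other two segments in the inventory coincide on all 6 features. (They do differ in [sonorant] and [continuant], which are not among the given features.)

j, ɟ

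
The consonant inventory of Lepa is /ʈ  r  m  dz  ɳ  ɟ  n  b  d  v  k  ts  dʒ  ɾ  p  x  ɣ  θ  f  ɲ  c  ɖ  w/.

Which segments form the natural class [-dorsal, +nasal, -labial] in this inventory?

ɳ, n

Checking each segment against [-dorsal], [+nasal], [-labial]: /ɳ/ (retroflex nasal), /n/ (alveolar nasal) satisfy every feature; every other segment in the inventory fails at least one.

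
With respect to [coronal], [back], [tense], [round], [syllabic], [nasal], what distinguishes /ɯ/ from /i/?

/ɯ/ (high back unrounded vowel) and /i/ (high front unrounded tense vowel) agree on [-coronal], [+tense], [-round], [+syllabic], [-nasal]. They differ on [back] (/ɯ/ [+], /i/ [-]).

[back]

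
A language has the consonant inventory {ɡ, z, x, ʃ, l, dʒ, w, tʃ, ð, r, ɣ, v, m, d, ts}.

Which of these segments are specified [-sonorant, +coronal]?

Eliminate segments failing any feature: /ɡ, x, ɣ, v/ are [-coronal]; /l, w, r, m/ are [+sonorant]. The remaining /z, ʃ, dʒ, tʃ, ð, d, ts/ satisfy [-sonorant], [+coronal].

z, ʃ, dʒ, tʃ, ð, d, ts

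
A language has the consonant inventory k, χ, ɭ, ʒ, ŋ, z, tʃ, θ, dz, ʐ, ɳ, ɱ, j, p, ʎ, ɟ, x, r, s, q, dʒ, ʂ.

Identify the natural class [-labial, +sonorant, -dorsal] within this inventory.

Eliminate segments failing any feature: /k, χ, ʒ, z, tʃ, θ, dz, ʐ, ɟ, x, s, q, dʒ, ʂ/ are [-sonorant]; /ŋ, j, ʎ/ are [+dorsal]; /ɱ, p/ are [+labial]. The remaining /ɭ, ɳ, r/ satisfy [-labial], [+sonorant], [-dorsal].

ɭ, ɳ, r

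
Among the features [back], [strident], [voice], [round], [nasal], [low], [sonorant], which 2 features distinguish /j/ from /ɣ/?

[sonorant], [back]

/j/ (palatal glide) and /ɣ/ (voiced velar fricative) agree on [-strident], [+voice], [-round], [-nasal], [-low]. They differ on [sonorant] (/j/ [+], /ɣ/ [-]), [back] (/j/ [-], /ɣ/ [+]).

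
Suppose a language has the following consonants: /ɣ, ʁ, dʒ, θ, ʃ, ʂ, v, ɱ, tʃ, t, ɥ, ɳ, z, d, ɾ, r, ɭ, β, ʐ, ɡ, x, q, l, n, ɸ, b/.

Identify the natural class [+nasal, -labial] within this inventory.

ɳ, n

The [+nasal] segments are /ɱ, ɳ, n/.
Then [-labial] leaves /ɳ, n/.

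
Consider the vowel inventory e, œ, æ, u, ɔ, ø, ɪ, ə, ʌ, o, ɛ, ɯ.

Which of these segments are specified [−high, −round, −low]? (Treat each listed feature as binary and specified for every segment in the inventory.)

e, ə, ʌ, ɛ

First, the [−high] segments are /e, œ, æ, ɔ, ø, ə, ʌ, o, ɛ/.
Among these, [−round] gives /e, æ, ə, ʌ, ɛ/.
Then [−low] leaves /e, ə, ʌ, ɛ/.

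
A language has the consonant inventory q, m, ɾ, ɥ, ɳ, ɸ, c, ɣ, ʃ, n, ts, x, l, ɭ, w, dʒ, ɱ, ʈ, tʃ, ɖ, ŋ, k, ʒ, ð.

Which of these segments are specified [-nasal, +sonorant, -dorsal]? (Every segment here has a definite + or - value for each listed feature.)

ɾ, l, ɭ

Eliminate segments failing any feature: /q, ɸ, c, ɣ, ʃ, ts, x, dʒ, ʈ, tʃ, ɖ, k, ʒ, ð/ are [-sonorant]; /m, ɳ, n, ɱ, ŋ/ are [+nasal]; /ɥ, w/ are [+dorsal]. The remaining /ɾ, l, ɭ/ satisfy [-nasal], [+sonorant], [-dorsal].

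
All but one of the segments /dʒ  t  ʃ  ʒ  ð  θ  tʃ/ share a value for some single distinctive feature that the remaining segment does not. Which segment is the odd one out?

[distributed] groups all but one: /dʒ, tʃ, ʃ, ʒ, θ, ð/ share [+distributed] while /t/ (voiceless alveolar stop) alone is [-distributed]. Removing any other segment would not leave a single-feature class that excludes it.

t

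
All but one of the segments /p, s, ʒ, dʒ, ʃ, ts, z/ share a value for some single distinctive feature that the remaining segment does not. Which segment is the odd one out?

p

[strident] (equivalently [labial], [coronal]) groups all but one: /z, ʒ, ts, ʃ, dʒ, s/ share [+strident] while /p/ (voiceless bilabial stop) alone is [−strident]. Removing any other segment would not leave a single-feature class that excludes it.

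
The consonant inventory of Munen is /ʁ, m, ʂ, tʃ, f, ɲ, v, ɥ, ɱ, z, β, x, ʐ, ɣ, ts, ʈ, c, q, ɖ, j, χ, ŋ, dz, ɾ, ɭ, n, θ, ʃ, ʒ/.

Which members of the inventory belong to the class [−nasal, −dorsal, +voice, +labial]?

Among the inventory, the [−nasal] segments are /ʁ, ʂ, tʃ, f, v, ɥ, z, β, x, ʐ, ɣ, ts, ʈ, c, q, ɖ, j, χ, dz, ɾ, ɭ, θ, ʃ, ʒ/.
Intersecting with [−dorsal] gives /ʂ, tʃ, f, v, z, β, ʐ, ts, ʈ, ɖ, dz, ɾ, ɭ, θ, ʃ, ʒ/.
Intersecting with [+voice] gives /v, z, β, ʐ, ɖ, dz, ɾ, ɭ, ʒ/.
Of those, [+labial] leaves /v, β/.

v, β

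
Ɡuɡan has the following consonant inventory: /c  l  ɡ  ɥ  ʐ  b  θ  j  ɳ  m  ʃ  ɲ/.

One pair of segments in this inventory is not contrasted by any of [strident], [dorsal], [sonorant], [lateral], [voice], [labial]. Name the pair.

/ɲ/ (palatal nasal) and /j/ (palatal glide) are both [-strident], [+dorsal], [+sonorant], [-lateral], [+voice], [-labial], so none of the listed features separates them. (They do differ in [nasal] and [continuant], which are not among the given features.) Every other pair in the inventory differs on at least one listed feature.

ɲ, j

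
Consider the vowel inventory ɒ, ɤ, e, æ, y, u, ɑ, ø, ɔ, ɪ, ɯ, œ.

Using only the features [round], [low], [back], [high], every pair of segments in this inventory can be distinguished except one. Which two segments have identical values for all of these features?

ø, œ

/ø/ (mid front rounded tense vowel) and /œ/ (mid front rounded lax vowel) are both [+round], [−low], [−back], [−high], so none of the listed features separates them. (They do differ in [tense], which is not among the given features.) Every other pair in the inventory differs on at least one listed feature.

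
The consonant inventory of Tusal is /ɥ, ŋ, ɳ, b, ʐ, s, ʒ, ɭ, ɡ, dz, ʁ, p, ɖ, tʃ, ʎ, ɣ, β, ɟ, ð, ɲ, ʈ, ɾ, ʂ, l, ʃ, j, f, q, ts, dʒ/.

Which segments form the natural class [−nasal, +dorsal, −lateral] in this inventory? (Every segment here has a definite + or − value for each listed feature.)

The [−nasal] segments are /ɥ, b, ʐ, s, ʒ, ɭ, ɡ, dz, ʁ, p, ɖ, tʃ, ʎ, ɣ, β, ɟ, ð, ʈ, ɾ, ʂ, l, ʃ, j, f, q, ts, dʒ/.
Of those, [+dorsal] gives /ɥ, ɡ, ʁ, ʎ, ɣ, ɟ, j, q/.
Intersecting with [−lateral] leaves /ɥ, ɡ, ʁ, ɣ, ɟ, j, q/.

ɥ, ɡ, ʁ, ɣ, ɟ, j, q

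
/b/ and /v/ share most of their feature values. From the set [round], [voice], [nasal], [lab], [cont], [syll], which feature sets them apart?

[continuant]

/b/ (voiced bilabial stop) and /v/ (voiced labiodental fricative) agree on [−round], [+voice], [−nasal], [+labial], [−syllabic]. They differ on [continuant] (/b/ [−], /v/ [+]).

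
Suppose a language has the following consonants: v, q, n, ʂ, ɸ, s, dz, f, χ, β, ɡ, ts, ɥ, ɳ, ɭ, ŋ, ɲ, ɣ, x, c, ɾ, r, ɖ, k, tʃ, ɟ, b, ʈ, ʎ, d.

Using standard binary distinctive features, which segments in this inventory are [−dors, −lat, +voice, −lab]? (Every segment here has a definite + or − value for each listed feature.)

n, dz, ɳ, ɾ, r, ɖ, d

Among the inventory, the [−dorsal] segments are /v, n, ʂ, ɸ, s, dz, f, β, ts, ɳ, ɭ, ɾ, r, ɖ, tʃ, b, ʈ, d/.
Among these, [−lateral] gives /v, n, ʂ, ɸ, s, dz, f, β, ts, ɳ, ɾ, r, ɖ, tʃ, b, ʈ, d/.
Within that set, [+voice] gives /v, n, dz, β, ɳ, ɾ, r, ɖ, b, d/.
Of those, [−labial] leaves /n, dz, ɳ, ɾ, r, ɖ, d/.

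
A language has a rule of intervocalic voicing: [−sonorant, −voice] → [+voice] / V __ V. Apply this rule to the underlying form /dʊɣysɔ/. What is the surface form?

Only /s/ occurs between two vowels (/y/ __ /ɔ/) and matches the structural description. It is a voiceless alveolar fricative, so [−sonorant, −voice] holds; changing it to [+voice] with all other features held fixed yields /z/ (voiced alveolar fricative). No other segment meets both the structural description and the environment, so the output is [dʊɣyzɔ].

[dʊɣyzɔ]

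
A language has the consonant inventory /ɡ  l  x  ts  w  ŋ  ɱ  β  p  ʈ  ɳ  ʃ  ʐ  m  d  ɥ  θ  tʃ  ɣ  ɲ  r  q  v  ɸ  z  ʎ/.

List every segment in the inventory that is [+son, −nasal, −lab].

l, r, ʎ

Checking each segment against [+sonorant], [−nasal], [−labial]: /l/ (alveolar lateral approximant), /r/ (alveolar trill), /ʎ/ (palatal lateral approximant) satisfy every feature; every other segment in the inventory fails at least one.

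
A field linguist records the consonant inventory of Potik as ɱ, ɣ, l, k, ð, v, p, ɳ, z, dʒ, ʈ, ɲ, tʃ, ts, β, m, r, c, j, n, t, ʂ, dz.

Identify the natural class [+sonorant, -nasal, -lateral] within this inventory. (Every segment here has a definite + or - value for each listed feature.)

r, j

Eliminate segments failing any feature: /ɱ, ɳ, ɲ, m, n/ are [+nasal]; /ɣ, k, ð, v, p, z, dʒ, ʈ, tʃ, ts, β, c, t, ʂ, dz/ are [-sonorant]; /l/ is [+lateral]. The remaining /r, j/ satisfy [+sonorant], [-nasal], [-lateral].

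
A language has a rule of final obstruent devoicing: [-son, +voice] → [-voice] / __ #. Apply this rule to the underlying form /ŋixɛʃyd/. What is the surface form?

The only segment in the rule's environment that also matches [-son, +voice] is /d/. Applying [-voice] turns the voiced alveolar stop into /t/ (voiceless alveolar stop), giving [ŋixɛʃyt].

[ŋixɛʃyt]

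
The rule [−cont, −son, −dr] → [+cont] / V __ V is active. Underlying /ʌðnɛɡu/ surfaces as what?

[ʌðnɛɣu]

/ɡ/ satisfies [−cont, −son, −dr] and sits in V __ V. The [+continuant] counterpart of the voiced velar stop is /ɣ/. Other segments in /ʌðnɛɡu/ either fail the structural description or are not in the environment, so the surface form is [ʌðnɛɣu].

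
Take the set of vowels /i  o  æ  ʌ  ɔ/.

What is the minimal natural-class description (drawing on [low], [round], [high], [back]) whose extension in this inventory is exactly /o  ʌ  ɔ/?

Every target segment is [+back] and no other inventory member is, so one feature is enough.

[+back]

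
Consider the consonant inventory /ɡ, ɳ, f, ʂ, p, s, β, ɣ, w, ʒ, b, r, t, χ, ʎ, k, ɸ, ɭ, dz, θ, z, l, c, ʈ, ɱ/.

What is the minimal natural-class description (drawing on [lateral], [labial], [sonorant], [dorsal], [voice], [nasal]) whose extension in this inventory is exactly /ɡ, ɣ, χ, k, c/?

[−sonorant, +dorsal]

/ɡ, ɣ, χ, k, c/ are all [−sonorant], [+dorsal], and no other segment in the inventory matches both values. Dropping any one of them over-generates: [+dorsal] alone would also admit /w, ʎ/; [−sonorant] alone would also admit /f, ʂ, p, s, …/. No other single listed feature picks out exactly this set either, so fewer than two features will not do.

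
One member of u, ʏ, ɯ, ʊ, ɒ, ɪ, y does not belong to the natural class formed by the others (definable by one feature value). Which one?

The remaining segments after removing /ɒ/ share [+high]; /ɒ/ (low back rounded vowel) is [-high]. For every other candidate removal, the leftover set fails to share any single feature value that the removed segment lacks.

ɒ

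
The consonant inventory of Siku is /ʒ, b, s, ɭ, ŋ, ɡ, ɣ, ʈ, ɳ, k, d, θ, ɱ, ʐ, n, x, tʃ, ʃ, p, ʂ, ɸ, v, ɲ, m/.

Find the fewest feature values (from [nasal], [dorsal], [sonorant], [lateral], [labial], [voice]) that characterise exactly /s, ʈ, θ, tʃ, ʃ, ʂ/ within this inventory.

Every target segment is [−voice], [−labial], [−dorsal]; each remaining inventory member fails at least one of these. Each conjunct is needed — [−labial, −dorsal] alone would also admit /ʒ, ɭ, ɳ, d, …/; [−voice, −dorsal] alone would also admit /p, ɸ/; [−voice, −labial] alone would also admit /k, x/ — and no other combination of two listed features has exactly this extension, so three is the minimum.

[−voice, −labial, −dorsal]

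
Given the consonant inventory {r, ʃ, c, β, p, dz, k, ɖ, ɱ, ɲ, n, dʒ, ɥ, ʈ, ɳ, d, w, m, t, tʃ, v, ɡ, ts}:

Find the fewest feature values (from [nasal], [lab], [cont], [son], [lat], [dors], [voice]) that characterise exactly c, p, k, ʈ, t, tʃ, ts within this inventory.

[−voice, −cont]

The class [−voice], [−continuant] has exactly /c, p, k, ʈ, t, tʃ, ts/ as its extension in this inventory. No smaller conjunction from the listed features achieves this: [−continuant] alone would also admit /dz, ɖ, ɱ, ɲ, …/; [−voice] alone would also admit /ʃ/; and checking the remaining single features turns up none with this extension.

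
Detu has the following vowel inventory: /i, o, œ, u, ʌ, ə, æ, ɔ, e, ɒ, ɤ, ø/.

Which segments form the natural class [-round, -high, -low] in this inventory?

ʌ, ə, e, ɤ

First, the [-round] segments are /i, ʌ, ə, æ, e, ɤ/.
Intersecting with [-high] gives /ʌ, ə, æ, e, ɤ/.
Then [-low] leaves /ʌ, ə, e, ɤ/.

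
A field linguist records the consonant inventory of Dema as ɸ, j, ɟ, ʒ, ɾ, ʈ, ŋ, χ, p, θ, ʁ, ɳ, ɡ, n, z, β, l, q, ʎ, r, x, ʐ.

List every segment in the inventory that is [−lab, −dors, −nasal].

The [−labial] segments are /j, ɟ, ʒ, ɾ, ʈ, ŋ, χ, θ, ʁ, ɳ, ɡ, n, z, l, q, ʎ, r, x, ʐ/.
Within that set, [−dorsal] gives /ʒ, ɾ, ʈ, θ, ɳ, n, z, l, r, ʐ/.
Within that set, [−nasal] leaves /ʒ, ɾ, ʈ, θ, z, l, r, ʐ/.

ʒ, ɾ, ʈ, θ, z, l, r, ʐ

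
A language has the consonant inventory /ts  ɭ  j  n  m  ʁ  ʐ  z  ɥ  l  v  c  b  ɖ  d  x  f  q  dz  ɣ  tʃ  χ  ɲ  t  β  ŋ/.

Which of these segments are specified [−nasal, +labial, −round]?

Checking each segment against [−nasal], [+labial], [−round]: /v/ (voiced labiodental fricative), /b/ (voiced bilabial stop), /f/ (voiceless labiodental fricative), /β/ (voiced bilabial fricative) satisfy every feature; every other segment in the inventory fails at least one.

v, b, f, β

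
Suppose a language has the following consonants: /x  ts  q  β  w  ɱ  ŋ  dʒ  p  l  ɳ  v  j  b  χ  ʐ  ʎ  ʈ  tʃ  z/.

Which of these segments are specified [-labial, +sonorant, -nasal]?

Checking each segment against [-labial], [+sonorant], [-nasal]: /l/ (alveolar lateral approximant), /j/ (palatal glide), /ʎ/ (palatal lateral approximant) satisfy every feature; every other segment in the inventory fails at least one.

l, j, ʎ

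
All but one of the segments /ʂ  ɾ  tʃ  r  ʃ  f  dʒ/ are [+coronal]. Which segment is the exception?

f

/ʃ, tʃ, ʂ, r, dʒ, ɾ/ are all [+coronal]; /f/ (voiceless labiodental fricative) is [−coronal].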